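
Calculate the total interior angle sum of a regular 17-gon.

The sum of interior angles of an n-sided polygon is (n - 2) * 180.
For n = 17: (17 - 2) * 180 = 15 * 180 = 2700 degrees.

2700 degrees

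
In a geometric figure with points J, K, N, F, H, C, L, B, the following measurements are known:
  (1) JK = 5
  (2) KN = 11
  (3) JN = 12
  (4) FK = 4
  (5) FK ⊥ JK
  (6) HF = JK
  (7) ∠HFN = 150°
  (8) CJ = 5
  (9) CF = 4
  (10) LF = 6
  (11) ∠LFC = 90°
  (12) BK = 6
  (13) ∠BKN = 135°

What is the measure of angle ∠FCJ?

Step 1: By the law of cosines on triangle FKJ: FJ² = 4² + 5² − 2·4·5·cos(90°) = 41, so FJ = √41.
Step 2: By the inverse law of cosines on triangle FCJ: cos(∠FCJ) = (4² + 5² − √41²) / (2·4·5) = 0/40 = 0, so ∠FCJ = 90°.

Therefore, the measure of angle ∠FCJ = 90°.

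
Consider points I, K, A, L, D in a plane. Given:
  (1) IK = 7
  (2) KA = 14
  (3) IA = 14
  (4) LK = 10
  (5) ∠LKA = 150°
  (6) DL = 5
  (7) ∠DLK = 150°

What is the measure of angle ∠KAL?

Step 1: By the law of cosines on triangle AKL: AL² = 14² + 10² − 2·14·10·cos(150°) = 538.49, so AL ≈ 23.21.
Step 2: By the inverse law of cosines on triangle KAL: cos(∠KAL) = (14² + 23.21² − 10²) / (2·14·23.21) = 634.49/649.75 = 0.9765, so ∠KAL = 12.44°.

Therefore, the measure of angle ∠KAL = 12.44°.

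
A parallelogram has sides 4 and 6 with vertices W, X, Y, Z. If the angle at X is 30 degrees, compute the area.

Area = 4 * 6 * sin(30°) = 24 * 1/2 = 12

12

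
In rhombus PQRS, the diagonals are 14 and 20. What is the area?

The diagonals of a rhombus divide it into four right triangles.
Each triangle has legs 14/ 2 = 7 and 20/2 = 10, so each has area (1/2)*7*10 = 35.
Four such triangles give total area = (d1 * d2) / 2 = 140.

140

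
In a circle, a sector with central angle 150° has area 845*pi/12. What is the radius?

r² = 360 × 845*pi/12 / (π × 150) = 169, so r = 13.

13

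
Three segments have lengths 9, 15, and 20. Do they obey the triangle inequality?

Sort the sides: 9, 15, 20.
It suffices to check that the sum of the two smallest exceeds the largest:
9 + 15 = 24 > 20. ✓
Yes, a valid triangle can be formed.

Yes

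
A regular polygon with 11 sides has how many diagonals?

The number of diagonals in an n-gon is n(n - 3)/2.
For n = 11: 11(11 - 3)/2 = 11 × 8 / 2 = 44.

44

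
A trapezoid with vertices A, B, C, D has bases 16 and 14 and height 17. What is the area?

Area = (16 + 14) * 17 / 2 = 510 / 2 = 255

255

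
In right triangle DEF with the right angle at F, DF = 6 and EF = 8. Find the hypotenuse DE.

By the Pythagorean theorem: DE^2 = DF^2 + EF^2
DE^2 = 6^2 + 8^2 = 36 + 64 = 100
DE = sqrt(100) = 10

10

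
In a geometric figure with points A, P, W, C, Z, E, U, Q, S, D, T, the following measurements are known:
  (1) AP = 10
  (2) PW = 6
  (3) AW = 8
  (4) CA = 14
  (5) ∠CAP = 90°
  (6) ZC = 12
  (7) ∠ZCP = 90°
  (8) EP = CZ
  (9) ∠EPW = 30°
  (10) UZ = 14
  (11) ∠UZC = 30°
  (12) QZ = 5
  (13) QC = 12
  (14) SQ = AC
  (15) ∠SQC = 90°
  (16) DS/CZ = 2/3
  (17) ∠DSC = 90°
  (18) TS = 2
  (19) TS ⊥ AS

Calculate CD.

From the given relations: SQ = AC = 14; DS = 2/3·CZ = 2/3·12 = 8.
Step 1: By the law of cosines on triangle CQS: CS² = 12² + 14² − 2·12·14·cos(90°) = 340, so CS = 2·√85.
Step 2: By the law of cosines on triangle CSD: CD² = (2·√85)² + 8² − 2·2·√85·8·cos(90°) = 404, so CD = 2·√101.

Therefore, the length of CD = 2·√101.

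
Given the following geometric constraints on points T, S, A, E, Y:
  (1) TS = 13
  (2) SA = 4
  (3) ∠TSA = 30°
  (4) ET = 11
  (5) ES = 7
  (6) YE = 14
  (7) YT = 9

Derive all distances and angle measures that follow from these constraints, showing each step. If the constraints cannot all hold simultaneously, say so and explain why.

The constraints are consistent.

Step 1: From TS = 13, SA = 4, and ∠TSA = 30°, by the law of cosines:
  TA² = TS² + SA² - 2·TS·SA·cos(30°) = 169 + 16 - 90.07 = 94.93
  TA ≈ 9.74

Step 2: From TE = 11, TS = 13, ES = 7, by the inverse law of cosines:
  cos(∠ETS) = (TE² + TS² - ES²) / (2·TE·TS)
  ∠ETS = 32.58°

Step 3: From TE = 11, TY = 9, EY = 14, by the inverse law of cosines:
  cos(∠ETY) = (TE² + TY² - EY²) / (2·TE·TY)
  ∠ETY = 88.26°

Step 4: From SE = 7, ST = 13, ET = 11, by the inverse law of cosines:
  cos(∠EST) = (SE² + ST² - ET²) / (2·SE·ST)
  ∠EST = 57.79°

Step 5: From ES = 7, ET = 11, ST = 13, by the inverse law of cosines:
  cos(∠SET) = (ES² + ET² - ST²) / (2·ES·ET)
  ∠SET = 89.63°

Step 6: From ET = 11, EY = 14, TY = 9, by the inverse law of cosines:
  cos(∠TEY) = (ET² + EY² - TY²) / (2·ET·EY)
  ∠TEY = 39.98°

Step 7: From YE = 14, YT = 9, ET = 11, by the inverse law of cosines:
  cos(∠EYT) = (YE² + YT² - ET²) / (2·YE·YT)
  ∠EYT = 51.75°

Step 8: From TA = 9.74, TS = 13, AS = 4, by the inverse law of cosines:
  cos(∠ATS) = (TA² + TS² - AS²) / (2·TA·TS)
  ∠ATS = 11.85°

Step 9: From AS = 4, AT = 9.74, ST = 13, by the inverse law of cosines:
  cos(∠SAT) = (AS² + AT² - ST²) / (2·AS·AT)
  ∠SAT = 138.15°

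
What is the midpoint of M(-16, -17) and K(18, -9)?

The midpoint is the average of the coordinates:
x: (-16 + 18)/2 = 1
y: (-17 + -9)/2 = -13
Midpoint = (1, -13)

(1, -13)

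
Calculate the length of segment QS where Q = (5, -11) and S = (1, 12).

d = sqrt((-4)^2 + (23)^2) = sqrt(545)

sqrt(545)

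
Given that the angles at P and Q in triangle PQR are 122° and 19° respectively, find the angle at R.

angle R = 180 - 122 - 19 = 39 degrees.

39 degrees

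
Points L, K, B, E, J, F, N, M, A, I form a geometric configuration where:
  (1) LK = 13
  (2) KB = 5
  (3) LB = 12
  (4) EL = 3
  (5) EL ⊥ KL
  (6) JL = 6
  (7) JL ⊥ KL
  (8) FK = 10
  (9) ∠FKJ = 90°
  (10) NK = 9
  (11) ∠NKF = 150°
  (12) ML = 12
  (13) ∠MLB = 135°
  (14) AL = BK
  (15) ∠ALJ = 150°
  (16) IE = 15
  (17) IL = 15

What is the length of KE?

Step 1: By the law of cosines on triangle KLE: KE² = 13² + 3² − 2·13·3·cos(90°) = 178, so KE = √178.

Therefore, the length of KE = √178.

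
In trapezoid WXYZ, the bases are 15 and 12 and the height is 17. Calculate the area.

Area of a trapezoid = (base1 + base2) * height / 2
Area = (15 + 12) * 17 / 2
Area = 27 * 17 / 2
Area = 459 / 2
Area = 459/2

459/2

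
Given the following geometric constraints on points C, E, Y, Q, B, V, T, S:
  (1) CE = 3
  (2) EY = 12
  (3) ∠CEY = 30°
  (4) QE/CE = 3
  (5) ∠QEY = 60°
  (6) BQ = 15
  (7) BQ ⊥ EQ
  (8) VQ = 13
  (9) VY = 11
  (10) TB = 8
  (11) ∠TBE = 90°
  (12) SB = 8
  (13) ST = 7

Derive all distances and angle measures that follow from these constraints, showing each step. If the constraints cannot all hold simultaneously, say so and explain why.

The constraints are consistent.

From the given relations:
  QE = 3·CE = 3·3 = 9

Step 1: From CE = 3, EY = 12, and ∠CEY = 30°, by the law of cosines:
  CY² = CE² + EY² - 2·CE·EY·cos(30°) = 9 + 144 - 62.35 = 90.65
  CY ≈ 9.52

Step 2: From EQ = 9, QB = 15, and ∠EQB = 90°, by the law of cosines:
  EB² = EQ² + QB² - 2·EQ·QB·cos(90°) = 81 + 225 - 0 = 306
  EB = 3·√34

Step 3: From YE = 12, EQ = 9, and ∠YEQ = 60°, by the law of cosines:
  YQ² = YE² + EQ² - 2·YE·EQ·cos(60°) = 144 + 81 - 108 = 117
  YQ = 3·√13

Step 4: From BS = 8, BT = 8, ST = 7, by the inverse law of cosines:
  cos(∠SBT) = (BS² + BT² - ST²) / (2·BS·BT)
  ∠SBT = 51.89°

Step 5: From TB = 8, TS = 7, BS = 8, by the inverse law of cosines:
  cos(∠BTS) = (TB² + TS² - BS²) / (2·TB·TS)
  ∠BTS = 64.06°

Step 6: From SB = 8, ST = 7, BT = 8, by the inverse law of cosines:
  cos(∠BST) = (SB² + ST² - BT²) / (2·SB·ST)
  ∠BST = 64.06°

Step 7: From EB = 3·√34, BT = 8, and ∠EBT = 90°, by the law of cosines:
  ET² = EB² + BT² - 2·EB·BT·cos(90°) = 306 + 64 - 0 = 370
  ET ≈ 19.24

Step 8: From CE = 3, CY = 9.52, EY = 12, by the inverse law of cosines:
  cos(∠ECY) = (CE² + CY² - EY²) / (2·CE·CY)
  ∠ECY = 140.94°

Step 9: From EB = 3·√34, EQ = 9, BQ = 15, by the inverse law of cosines:
  cos(∠BEQ) = (EB² + EQ² - BQ²) / (2·EB·EQ)
  ∠BEQ = 59.04°

Step 10: From YC = 9.52, YE = 12, CE = 3, by the inverse law of cosines:
  cos(∠CYE) = (YC² + YE² - CE²) / (2·YC·YE)
  ∠CYE = 9.06°

Step 11: From YE = 12, YQ = 3·√13, EQ = 9, by the inverse law of cosines:
  cos(∠EYQ) = (YE² + YQ² - EQ²) / (2·YE·YQ)
  ∠EYQ = 46.1°

Step 12: From YQ = 3·√13, YV = 11, QV = 13, by the inverse law of cosines:
  cos(∠QYV) = (YQ² + YV² - QV²) / (2·YQ·YV)
  ∠QYV = 73.14°

Step 13: From QE = 9, QY = 3·√13, EY = 12, by the inverse law of cosines:
  cos(∠EQY) = (QE² + QY² - EY²) / (2·QE·QY)
  ∠EQY = 73.9°

Step 14: From QV = 13, QY = 3·√13, VY = 11, by the inverse law of cosines:
  cos(∠VQY) = (QV² + QY² - VY²) / (2·QV·QY)
  ∠VQY = 54.08°

Step 15: From BE = 3·√34, BQ = 15, EQ = 9, by the inverse law of cosines:
  cos(∠EBQ) = (BE² + BQ² - EQ²) / (2·BE·BQ)
  ∠EBQ = 30.96°

Step 16: From VQ = 13, VY = 11, QY = 3·√13, by the inverse law of cosines:
  cos(∠QVY) = (VQ² + VY² - QY²) / (2·VQ·VY)
  ∠QVY = 52.78°

Step 17: From EB = 3·√34, ET = 19.24, BT = 8, by the inverse law of cosines:
  cos(∠BET) = (EB² + ET² - BT²) / (2·EB·ET)
  ∠BET = 24.58°

Step 18: From TB = 8, TE = 19.24, BE = 3·√34, by the inverse law of cosines:
  cos(∠BTE) = (TB² + TE² - BE²) / (2·TB·TE)
  ∠BTE = 65.42°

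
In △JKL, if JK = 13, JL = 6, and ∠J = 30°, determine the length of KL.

Law of cosines: KL^2 = 13^2 + 6^2 - 2(13)(6)cos(30°) = 205 - 78*sqrt(3), so KL = sqrt(205 - 78*sqrt(3)).

sqrt(205 - 78*sqrt(3))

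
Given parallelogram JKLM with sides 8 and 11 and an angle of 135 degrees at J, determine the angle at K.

Consecutive angles are supplementary: angle K = 180 - 135 = 45 degrees.

45 degrees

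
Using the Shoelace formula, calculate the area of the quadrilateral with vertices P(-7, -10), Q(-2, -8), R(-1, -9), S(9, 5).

Using the Shoelace formula for a quadrilateral (vertices in order):
Area = (1/2)|sum of (x_i * y_(i+1) - x_(i+1) * y_i)|
Terms: (-7*-8 - -2*-10) = 36, (-2*-9 - -1*-8) = 10, (-1*5 - 9*-9) = 76, (9*-10 - -7*5) = -55
Sum = 67
Area = (1/2)(67) = 67/2

67/2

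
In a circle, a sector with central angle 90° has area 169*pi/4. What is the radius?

The sector covers 90°/360° = 1/4 of the full circle.
Full circle area = 169*pi/4 / 1/4 = 169*pi.
Since full area = πr², we get r² = 169*pi/π = 169, so r = 13.

13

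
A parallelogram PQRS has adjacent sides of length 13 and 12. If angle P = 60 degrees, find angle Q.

Opposite sides of a parallelogram are parallel, so consecutive angles form co-interior angles on a transversal.
Co-interior angles sum to 180°, giving angle Q = 180 - 60 = 120 degrees.

120 degrees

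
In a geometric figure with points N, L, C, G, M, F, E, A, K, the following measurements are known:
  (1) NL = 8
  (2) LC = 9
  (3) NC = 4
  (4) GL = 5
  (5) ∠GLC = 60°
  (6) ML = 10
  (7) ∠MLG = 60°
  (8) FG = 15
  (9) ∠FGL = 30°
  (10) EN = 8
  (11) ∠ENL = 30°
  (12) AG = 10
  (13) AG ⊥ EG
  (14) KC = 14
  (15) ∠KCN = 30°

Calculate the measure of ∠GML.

Step 1: By the law of cosines on triangle MLG: MG² = 10² + 5² − 2·10·5·cos(60°) = 75, so MG = 5·√3.
Step 2: By the inverse law of cosines on triangle GML: cos(∠GML) = ((5·√3)² + 10² − 5²) / (2·5·√3·10) = 150/173.21 = 0.866, so ∠GML = 30°.

Therefore, the measure of angle ∠GML = 30°.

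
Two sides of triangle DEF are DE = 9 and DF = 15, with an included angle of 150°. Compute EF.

Law of cosines: EF^2 = 9^2 + 15^2 - 2(9)(15)cos(150°) = 135*sqrt(3) + 306, so EF = 3*sqrt(15*sqrt(3) + 34).

3*sqrt(15*sqrt(3) + 34)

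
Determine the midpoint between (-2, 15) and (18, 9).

The midpoint is the point halfway along the segment.
Move half the horizontal distance: -2 + (18 - -2)/2 = -2 + 20/2 = 8
Move half the vertical distance: 15 + (9 - 15)/2 = 15 + -6/2 = 12
Midpoint = (8, 12)

(8, 12)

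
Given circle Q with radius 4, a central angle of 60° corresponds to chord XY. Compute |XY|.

Drop a perpendicular from the center to the chord, bisecting both the chord and the central angle.
Each half-chord = r sin(θ/2) = 4 sin(30°).
The full chord = 2 × 4 × sin(30°) = 4.

4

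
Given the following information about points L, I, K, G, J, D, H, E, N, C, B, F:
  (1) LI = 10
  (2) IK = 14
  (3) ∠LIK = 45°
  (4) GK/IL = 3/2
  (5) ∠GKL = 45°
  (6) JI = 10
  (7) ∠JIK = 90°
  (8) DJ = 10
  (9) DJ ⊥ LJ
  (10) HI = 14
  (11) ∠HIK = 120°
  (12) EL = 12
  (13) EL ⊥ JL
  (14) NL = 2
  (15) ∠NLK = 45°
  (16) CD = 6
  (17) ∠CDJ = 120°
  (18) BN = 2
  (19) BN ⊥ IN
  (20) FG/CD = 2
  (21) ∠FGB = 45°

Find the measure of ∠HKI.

Step 1: By the law of cosines on triangle KIH: KH² = 14² + 14² − 2·14·14·cos(120°) = 588, so KH = 14·√3.
Step 2: By the inverse law of cosines on triangle HKI: cos(∠HKI) = ((14·√3)² + 14² − 14²) / (2·14·√3·14) = 588/678.96 = 0.866, so ∠HKI = 30°.

Therefore, the measure of angle ∠HKI = 30°.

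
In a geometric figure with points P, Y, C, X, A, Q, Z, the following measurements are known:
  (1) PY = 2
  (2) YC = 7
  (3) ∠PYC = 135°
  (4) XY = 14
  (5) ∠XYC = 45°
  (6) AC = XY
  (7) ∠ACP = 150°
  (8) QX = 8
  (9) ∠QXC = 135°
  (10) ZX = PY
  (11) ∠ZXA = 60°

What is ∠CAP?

From the given relations: AC = XY = 14.
Step 1: By the law of cosines on triangle CYP: CP² = 7² + 2² − 2·7·2·cos(135°) = 72.8, so CP ≈ 8.53.
Step 2: By the law of cosines on triangle ACP: AP² = 14² + 8.53² − 2·14·8.53·cos(150°) = 475.69, so AP ≈ 21.81.
Step 3: By the inverse law of cosines on triangle CAP: cos(∠CAP) = (14² + 21.81² − 8.53²) / (2·14·21.81) = 598.9/610.69 = 0.9807, so ∠CAP = 11.28°.

Therefore, the measure of angle ∠CAP = 11.28°.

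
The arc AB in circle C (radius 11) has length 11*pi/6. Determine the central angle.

Arc length L = 2πr × θ/360, so θ = 360L / (2πr).
θ = 360 × 11*pi/6 / (2π × 11)
θ = 30°
θ = 30°

30°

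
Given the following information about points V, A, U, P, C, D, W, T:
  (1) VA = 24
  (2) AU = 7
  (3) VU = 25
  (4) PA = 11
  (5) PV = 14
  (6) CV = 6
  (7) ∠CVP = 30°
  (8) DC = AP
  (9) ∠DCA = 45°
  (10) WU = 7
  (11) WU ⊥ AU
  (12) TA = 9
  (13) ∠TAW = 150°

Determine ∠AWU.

Step 1: By the law of cosines on triangle WUA: WA² = 7² + 7² − 2·7·7·cos(90°) = 98, so WA = 7·√2.
Step 2: By the inverse law of cosines on triangle AWU: cos(∠AWU) = ((7·√2)² + 7² − 7²) / (2·7·√2·7) = 98/138.59 = 0.7071, so ∠AWU = 45°.

Therefore, the measure of angle ∠AWU = 45°.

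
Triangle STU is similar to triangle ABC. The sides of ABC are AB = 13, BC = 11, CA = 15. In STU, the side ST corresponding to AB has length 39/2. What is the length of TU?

Similar triangles have proportional sides. Setting up the proportion:
ST / AB = TU / BC
39/2 / 13 = TU / 11
TU = 11 * 39/2 / 13 = 33/2.

33/2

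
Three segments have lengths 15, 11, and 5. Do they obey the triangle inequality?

Sort the sides: 5, 11, 15.
It suffices to check that the sum of the two smallest exceeds the largest:
5 + 11 = 16 > 15. ✓
Yes, a valid triangle can be formed.

Yes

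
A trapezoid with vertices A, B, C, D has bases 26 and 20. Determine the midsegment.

The midsegment of a trapezoid = (base1 + base2) / 2
midsegment = (26 + 20) / 2
midsegment = 46 / 2
midsegment = 23

23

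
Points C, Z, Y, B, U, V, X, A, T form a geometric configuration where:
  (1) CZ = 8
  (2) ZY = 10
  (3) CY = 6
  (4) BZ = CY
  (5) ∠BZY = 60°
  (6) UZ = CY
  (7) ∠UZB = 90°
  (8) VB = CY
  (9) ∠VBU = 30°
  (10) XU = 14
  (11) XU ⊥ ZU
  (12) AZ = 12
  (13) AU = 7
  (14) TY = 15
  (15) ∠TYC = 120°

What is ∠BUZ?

From the given relations: UZ = CY = 6; BZ = CY = 6.
Step 1: By the law of cosines on triangle UZB: UB² = 6² + 6² − 2·6·6·cos(90°) = 72, so UB = 6·√2.
Step 2: By the inverse law of cosines on triangle BUZ: cos(∠BUZ) = ((6·√2)² + 6² − 6²) / (2·6·√2·6) = 72/101.82 = 0.7071, so ∠BUZ = 45°.

Therefore, the measure of angle ∠BUZ = 45°.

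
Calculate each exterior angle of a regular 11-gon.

Each exterior angle of a regular n-gon is 360 / n.
For n = 11: 360 / 11 = 360/11 degrees.

360/11 degrees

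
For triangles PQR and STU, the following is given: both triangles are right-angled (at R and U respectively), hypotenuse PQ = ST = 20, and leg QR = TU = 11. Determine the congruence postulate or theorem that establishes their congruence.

Consider the given information: both triangles are right-angled (at R and U respectively), hypotenuse PQ = ST = 20, and leg QR = TU = 11
This is not SSS or SAS: SSS requires all three pairs of sides, but we don't have that. SAS requires two sides and the included angle between them.
The correct criterion is HL. The hypotenuse and one leg of two right triangles are equal (Hypotenuse-Leg).

HL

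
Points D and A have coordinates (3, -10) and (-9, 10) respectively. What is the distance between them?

d = sqrt((-12)^2 + (20)^2) = sqrt(544) = 4*sqrt(34)

4*sqrt(34)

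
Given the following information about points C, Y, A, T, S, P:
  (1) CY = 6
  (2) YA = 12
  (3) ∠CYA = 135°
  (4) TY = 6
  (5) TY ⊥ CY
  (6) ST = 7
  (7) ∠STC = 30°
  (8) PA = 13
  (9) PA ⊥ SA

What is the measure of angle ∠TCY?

Step 1: By the law of cosines on triangle CYT: CT² = 6² + 6² − 2·6·6·cos(90°) = 72, so CT = 6·√2.
Step 2: By the inverse law of cosines on triangle TCY: cos(∠TCY) = ((6·√2)² + 6² − 6²) / (2·6·√2·6) = 72/101.82 = 0.7071, so ∠TCY = 45°.

Therefore, the measure of angle ∠TCY = 45°.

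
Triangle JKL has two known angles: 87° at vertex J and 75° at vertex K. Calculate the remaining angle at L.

angle L = 180 - 87 - 75 = 18 degrees.

18 degrees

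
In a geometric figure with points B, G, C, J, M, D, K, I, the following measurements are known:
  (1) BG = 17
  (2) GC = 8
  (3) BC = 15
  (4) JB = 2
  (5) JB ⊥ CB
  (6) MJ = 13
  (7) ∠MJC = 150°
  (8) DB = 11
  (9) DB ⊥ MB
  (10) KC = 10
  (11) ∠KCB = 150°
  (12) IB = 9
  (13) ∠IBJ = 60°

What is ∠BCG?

Step 1: By the inverse law of cosines on triangle BCG: cos(∠BCG) = (15² + 8² − 17²) / (2·15·8) = 0/240 = 0, so ∠BCG = 90°.

Therefore, the measure of angle ∠BCG = 90°.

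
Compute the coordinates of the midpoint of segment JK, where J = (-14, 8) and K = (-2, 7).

The midpoint is the point halfway along the segment.
Move half the horizontal distance: -14 + (-2 - -14)/2 = -14 + 12/2 = -8
Move half the vertical distance: 8 + (7 - 8)/2 = 8 + -1/2 = 15/2
Midpoint = (-8, 15/2)

(-8, 15/2)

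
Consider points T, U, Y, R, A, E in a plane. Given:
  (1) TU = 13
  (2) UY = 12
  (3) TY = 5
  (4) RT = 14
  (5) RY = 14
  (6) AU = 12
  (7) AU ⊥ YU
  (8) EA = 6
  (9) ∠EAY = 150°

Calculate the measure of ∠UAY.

Step 1: By the law of cosines on triangle AUY: AY² = 12² + 12² − 2·12·12·cos(90°) = 288, so AY = 12·√2.
Step 2: By the inverse law of cosines on triangle UAY: cos(∠UAY) = (12² + (12·√2)² − 12²) / (2·12·12·√2) = 288/407.29 = 0.7071, so ∠UAY = 45°.

Therefore, the measure of angle ∠UAY = 45°.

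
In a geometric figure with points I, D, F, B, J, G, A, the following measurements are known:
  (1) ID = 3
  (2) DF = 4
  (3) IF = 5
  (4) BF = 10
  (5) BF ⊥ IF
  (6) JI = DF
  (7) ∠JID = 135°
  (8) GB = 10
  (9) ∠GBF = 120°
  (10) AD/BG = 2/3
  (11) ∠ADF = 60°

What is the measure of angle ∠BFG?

Step 1: By the law of cosines on triangle FBG: FG² = 10² + 10² − 2·10·10·cos(120°) = 300, so FG = 10·√3.
Step 2: By the inverse law of cosines on triangle BFG: cos(∠BFG) = (10² + (10·√3)² − 10²) / (2·10·10·√3) = 300/346.41 = 0.866, so ∠BFG = 30°.

Therefore, the measure of angle ∠BFG = 30°.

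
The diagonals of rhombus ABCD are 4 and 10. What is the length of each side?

In a rhombus, the diagonals bisect each other perpendicularly, creating four congruent right triangles.
Each triangle has legs 2 (half of 4) and 5 (half of 10).
The hypotenuse of each right triangle is a side of the rhombus:
side = sqrt(2^2 + 5^2) = sqrt(29)

sqrt(29)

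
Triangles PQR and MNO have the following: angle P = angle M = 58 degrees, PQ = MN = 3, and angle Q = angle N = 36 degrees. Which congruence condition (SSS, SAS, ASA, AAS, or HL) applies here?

The given information matches ASA: Two pairs of corresponding angles and the included side are equal (Angle-Side-Angle).

ASA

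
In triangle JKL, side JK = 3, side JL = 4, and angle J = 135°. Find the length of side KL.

When two sides and the included angle are known, the law of cosines gives the third side.
c^2 = a^2 + b^2 - 2ab cos(C) generalizes the Pythagorean theorem to non-right triangles.
Here: KL^2 = 9 + 16 - 24*(-sqrt(2)/2) = 12*sqrt(2) + 25
KL = sqrt(12*sqrt(2) + 25)

sqrt(12*sqrt(2) + 25)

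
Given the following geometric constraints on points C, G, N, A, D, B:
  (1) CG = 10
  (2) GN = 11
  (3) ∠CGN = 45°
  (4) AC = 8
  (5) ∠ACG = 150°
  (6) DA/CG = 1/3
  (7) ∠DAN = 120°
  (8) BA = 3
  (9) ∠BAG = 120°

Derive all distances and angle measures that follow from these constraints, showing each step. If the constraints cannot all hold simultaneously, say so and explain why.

The constraints are consistent.

From the given relations:
  DA = 1/3·CG = 1/3·10 ≈ 3.33

Step 1: From CG = 10, GN = 11, and ∠CGN = 45°, by the law of cosines:
  CN² = CG² + GN² - 2·CG·GN·cos(45°) = 100 + 121 - 155.6 = 65.44
  CN ≈ 8.09

Step 2: From GC = 10, CA = 8, and ∠GCA = 150°, by the law of cosines:
  GA² = GC² + CA² - 2·GC·CA·cos(150°) = 100 + 64 + 138.6 = 302.6
  GA ≈ 17.39

Step 3: From GA = 17.39, AB = 3, and ∠GAB = 120°, by the law of cosines:
  GB² = GA² + AB² - 2·GA·AB·cos(120°) = 302.6 + 9 + 52.18 = 363.7
  GB ≈ 19.07

Step 4: From CG = 10, CN = 8.09, GN = 11, by the inverse law of cosines:
  cos(∠GCN) = (CG² + CN² - GN²) / (2·CG·CN)
  ∠GCN = 74.06°

Step 5: From GA = 17.39, GC = 10, AC = 8, by the inverse law of cosines:
  cos(∠AGC) = (GA² + GC² - AC²) / (2·GA·GC)
  ∠AGC = 13.29°

Step 6: From NC = 8.09, NG = 11, CG = 10, by the inverse law of cosines:
  cos(∠CNG) = (NC² + NG² - CG²) / (2·NC·NG)
  ∠CNG = 60.94°

Step 7: From AC = 8, AG = 17.39, CG = 10, by the inverse law of cosines:
  cos(∠CAG) = (AC² + AG² - CG²) / (2·AC·AG)
  ∠CAG = 16.71°

Step 8: From GA = 17.39, GB = 19.07, AB = 3, by the inverse law of cosines:
  cos(∠AGB) = (GA² + GB² - AB²) / (2·GA·GB)
  ∠AGB = 7.83°

Step 9: From BA = 3, BG = 19.07, AG = 17.39, by the inverse law of cosines:
  cos(∠ABG) = (BA² + BG² - AG²) / (2·BA·BG)
  ∠ABG = 52.17°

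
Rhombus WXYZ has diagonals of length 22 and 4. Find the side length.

In a rhombus, the diagonals bisect each other perpendicularly, creating four congruent right triangles.
Each triangle has legs 11 (half of 22) and 2 (half of 4).
The hypotenuse of each right triangle is a side of the rhombus:
side = sqrt(11^2 + 2^2) = sqrt(125) = 5*sqrt(5)

5*sqrt(5)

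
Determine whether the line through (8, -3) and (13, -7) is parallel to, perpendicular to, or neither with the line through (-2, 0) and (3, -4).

Slope of line 1: m1 = (-7 - -3)/(13 - 8) = -4/5 = -4/5
Slope of line 2: m2 = (-4 - 0)/(3 - -2) = -4/5 = -4/5
Since m1 = m2 = -4/5, the lines are parallel.

Parallel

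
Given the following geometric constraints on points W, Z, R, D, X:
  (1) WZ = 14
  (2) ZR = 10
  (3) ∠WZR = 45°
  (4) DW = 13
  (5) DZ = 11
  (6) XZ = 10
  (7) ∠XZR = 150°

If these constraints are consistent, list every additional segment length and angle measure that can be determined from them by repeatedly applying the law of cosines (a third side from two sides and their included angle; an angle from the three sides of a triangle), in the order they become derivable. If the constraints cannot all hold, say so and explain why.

The constraints are consistent. Derivable facts, in order:
After 1 step:
- RX ≈ 19.32
- WR ≈ 9.9
- ∠DWZ = 47.91°
- ∠DZW = 61.28°
- ∠WDZ = 70.81°
After 2 steps:
- ∠RWZ = 45.58°
- ∠RXZ = 15°
- ∠WRZ = 89.42°
- ∠XRZ = 15°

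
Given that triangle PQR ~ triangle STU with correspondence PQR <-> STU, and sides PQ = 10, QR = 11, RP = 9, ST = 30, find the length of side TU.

Similar triangles have proportional sides. Setting up the proportion:
ST / PQ = TU / QR
30 / 10 = TU / 11
TU = 11 * 30 / 10 = 33.

33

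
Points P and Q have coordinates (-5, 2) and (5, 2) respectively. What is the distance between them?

The horizontal distance is |5 - -5| = 10 and the vertical distance is |2 - 2| = 0.
By the Pythagorean theorem, d = sqrt(10^2 + 0^2) = sqrt(100) = 10.

10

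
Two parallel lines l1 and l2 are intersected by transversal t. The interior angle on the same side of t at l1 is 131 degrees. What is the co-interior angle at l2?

Co-interior angles (same-side interior) formed by parallel lines and a transversal are supplementary (sum to 180 degrees).
The given angle is 131 degrees.
The co-interior angle = 180 - 131 = 49 degrees.

49 degrees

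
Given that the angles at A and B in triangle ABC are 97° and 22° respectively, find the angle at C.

Let angle C = x. Then 97 + 22 + x = 180.
x = 180 - 119 = 61 degrees.

61 degrees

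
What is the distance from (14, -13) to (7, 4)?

d = sqrt((7 - 14)^2 + (4 - -13)^2)
d = sqrt(-7^2 + 17^2)
d = sqrt(49 + 289)
d = sqrt(338) = 13*sqrt(2)

13*sqrt(2)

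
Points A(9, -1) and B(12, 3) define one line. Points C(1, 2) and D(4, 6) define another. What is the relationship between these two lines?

Slope of line 1: m1 = (3 - -1)/(12 - 9) = 4/3 = 4/3
Slope of line 2: m2 = (6 - 2)/(4 - 1) = 4/3 = 4/3
Since m1 = m2 = 4/3, the lines are parallel.

Parallel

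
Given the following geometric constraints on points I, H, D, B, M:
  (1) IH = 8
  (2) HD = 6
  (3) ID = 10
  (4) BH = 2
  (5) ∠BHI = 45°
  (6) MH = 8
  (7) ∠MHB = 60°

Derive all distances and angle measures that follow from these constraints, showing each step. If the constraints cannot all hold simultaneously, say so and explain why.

The constraints are consistent.

Step 1: From IH = 8, HB = 2, and ∠IHB = 45°, by the law of cosines:
  IB² = IH² + HB² - 2·IH·HB·cos(45°) = 64 + 4 - 22.63 = 45.37
  IB ≈ 6.74

Step 2: From BH = 2, HM = 8, and ∠BHM = 60°, by the law of cosines:
  BM² = BH² + HM² - 2·BH·HM·cos(60°) = 4 + 64 - 16 = 52
  BM = 2·√13

Step 3: From ID = 10, IH = 8, DH = 6, by the inverse law of cosines:
  cos(∠DIH) = (ID² + IH² - DH²) / (2·ID·IH)
  ∠DIH = 36.87°

Step 4: From HD = 6, HI = 8, DI = 10, by the inverse law of cosines:
  cos(∠DHI) = (HD² + HI² - DI²) / (2·HD·HI)
  ∠DHI = 90°

Step 5: From DH = 6, DI = 10, HI = 8, by the inverse law of cosines:
  cos(∠HDI) = (DH² + DI² - HI²) / (2·DH·DI)
  ∠HDI = 53.13°

Step 6: From IB = 6.74, IH = 8, BH = 2, by the inverse law of cosines:
  cos(∠BIH) = (IB² + IH² - BH²) / (2·IB·IH)
  ∠BIH = 12.12°

Step 7: From BH = 2, BI = 6.74, HI = 8, by the inverse law of cosines:
  cos(∠HBI) = (BH² + BI² - HI²) / (2·BH·BI)
  ∠HBI = 122.88°

Step 8: From BH = 2, BM = 2·√13, HM = 8, by the inverse law of cosines:
  cos(∠HBM) = (BH² + BM² - HM²) / (2·BH·BM)
  ∠HBM = 106.1°

Step 9: From MB = 2·√13, MH = 8, BH = 2, by the inverse law of cosines:
  cos(∠BMH) = (MB² + MH² - BH²) / (2·MB·MH)
  ∠BMH = 13.9°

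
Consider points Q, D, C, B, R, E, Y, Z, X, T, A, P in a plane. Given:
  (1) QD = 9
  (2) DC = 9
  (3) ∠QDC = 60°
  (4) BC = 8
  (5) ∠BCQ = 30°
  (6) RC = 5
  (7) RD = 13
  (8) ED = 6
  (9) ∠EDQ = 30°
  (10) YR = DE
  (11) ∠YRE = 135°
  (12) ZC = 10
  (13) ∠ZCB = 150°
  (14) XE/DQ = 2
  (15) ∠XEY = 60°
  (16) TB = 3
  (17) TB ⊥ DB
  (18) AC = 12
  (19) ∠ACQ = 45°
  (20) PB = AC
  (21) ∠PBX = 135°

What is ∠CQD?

Step 1: By the law of cosines on triangle QDC: QC² = 9² + 9² − 2·9·9·cos(60°) = 81, so QC = 9.
Step 2: By the inverse law of cosines on triangle CQD: cos(∠CQD) = (9² + 9² − 9²) / (2·9·9) = 81/162 = 0.5, so ∠CQD = 60°.

Therefore, the measure of angle ∠CQD = 60°.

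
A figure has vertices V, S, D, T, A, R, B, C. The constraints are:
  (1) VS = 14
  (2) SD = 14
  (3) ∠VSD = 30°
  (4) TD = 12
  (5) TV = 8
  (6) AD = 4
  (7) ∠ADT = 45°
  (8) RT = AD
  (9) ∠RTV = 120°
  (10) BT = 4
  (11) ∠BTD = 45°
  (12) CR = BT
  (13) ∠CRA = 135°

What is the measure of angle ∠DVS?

Step 1: By the law of cosines on triangle VSD: VD² = 14² + 14² − 2·14·14·cos(30°) = 52.52, so VD ≈ 7.25.
Step 2: By the inverse law of cosines on triangle DVS: cos(∠DVS) = (7.25² + 14² − 14²) / (2·7.25·14) = 52.52/202.91 = 0.2588, so ∠DVS = 75°.

Therefore, the measure of angle ∠DVS = 75°.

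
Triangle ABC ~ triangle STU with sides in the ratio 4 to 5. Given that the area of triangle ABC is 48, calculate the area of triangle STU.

Area ratio = (4/5)^2 = 16/25. Area of STU = 48 * 25/16 = 75.

75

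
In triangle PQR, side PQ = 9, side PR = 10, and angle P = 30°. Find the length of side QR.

Law of cosines: QR^2 = 9^2 + 10^2 - 2(9)(10)cos(30°) = 181 - 90*sqrt(3), so QR = sqrt(181 - 90*sqrt(3)).

sqrt(181 - 90*sqrt(3))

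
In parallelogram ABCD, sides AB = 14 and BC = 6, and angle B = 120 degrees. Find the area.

Area = a * b * sin(theta)
Area = 14 * 6 * sin(120 degrees)
Area = 84 * sqrt(3)/2
Area = 42*sqrt(3)

42*sqrt(3)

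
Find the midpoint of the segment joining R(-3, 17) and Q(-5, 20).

The midpoint is the point halfway along the segment.
Move half the horizontal distance: -3 + (-5 - -3)/2 = -3 + -2/2 = -4
Move half the vertical distance: 17 + (20 - 17)/2 = 17 + 3/2 = 37/2
Midpoint = (-4, 37/2)

(-4, 37/2)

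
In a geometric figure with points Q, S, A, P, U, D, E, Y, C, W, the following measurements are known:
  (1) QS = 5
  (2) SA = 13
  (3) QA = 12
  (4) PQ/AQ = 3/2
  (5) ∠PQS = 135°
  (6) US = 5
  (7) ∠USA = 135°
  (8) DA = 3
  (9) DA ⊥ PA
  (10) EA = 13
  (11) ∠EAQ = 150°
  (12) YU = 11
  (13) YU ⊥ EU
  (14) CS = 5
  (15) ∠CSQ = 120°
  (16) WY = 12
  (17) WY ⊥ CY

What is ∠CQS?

Step 1: By the law of cosines on triangle QSC: QC² = 5² + 5² − 2·5·5·cos(120°) = 75, so QC = 5·√3.
Step 2: By the inverse law of cosines on triangle CQS: cos(∠CQS) = ((5·√3)² + 5² − 5²) / (2·5·√3·5) = 75/86.6 = 0.866, so ∠CQS = 30°.

Therefore, the measure of angle ∠CQS = 30°.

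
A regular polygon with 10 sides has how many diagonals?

The number of diagonals in an n-gon is n(n - 3)/2.
For n = 10: 10(10 - 3)/2 = 10 × 7 / 2 = 35.

35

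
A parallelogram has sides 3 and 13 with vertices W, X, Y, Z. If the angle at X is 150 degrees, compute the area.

Area = a * b * sin(theta)
Area = 3 * 13 * sin(150 degrees)
Area = 39 * 1/2
Area = 39/2

39/2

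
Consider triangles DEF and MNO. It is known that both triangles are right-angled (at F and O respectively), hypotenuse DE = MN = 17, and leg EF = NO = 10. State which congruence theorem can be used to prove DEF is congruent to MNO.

The given information provides:
both triangles are right-angled (at F and O respectively), hypotenuse DE = MN = 17, and leg EF = NO = 10
This matches the HL congruence theorem.
The hypotenuse and one leg of two right triangles are equal (Hypotenuse-Leg).

HL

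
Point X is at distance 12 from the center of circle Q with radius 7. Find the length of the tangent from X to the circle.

Let T be the point of tangency. Then QT ⊥ XT (radius ⊥ tangent).
In right triangle QTX: QX² = QT² + XT²
12² = 7² + XT²
XT² = 95, XT = sqrt(95)

sqrt(95)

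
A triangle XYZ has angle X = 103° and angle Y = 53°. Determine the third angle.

By the triangle angle sum property, the three interior angles of any triangle add up to 180°.
We know angle X = 103° and angle Y = 53°, so their sum is 156°.
Therefore angle Z = 180° - 156° = 24°.

24 degrees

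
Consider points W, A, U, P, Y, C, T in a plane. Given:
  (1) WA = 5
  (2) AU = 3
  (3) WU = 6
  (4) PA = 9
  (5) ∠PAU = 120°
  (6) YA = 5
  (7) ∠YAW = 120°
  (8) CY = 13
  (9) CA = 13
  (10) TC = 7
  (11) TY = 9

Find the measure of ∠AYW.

Step 1: By the law of cosines on triangle YAW: YW² = 5² + 5² − 2·5·5·cos(120°) = 75, so YW = 5·√3.
Step 2: By the inverse law of cosines on triangle AYW: cos(∠AYW) = (5² + (5·√3)² − 5²) / (2·5·5·√3) = 75/86.6 = 0.866, so ∠AYW = 30°.

Therefore, the measure of angle ∠AYW = 30°.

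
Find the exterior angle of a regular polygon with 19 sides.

Each exterior angle of a regular n-gon is 360 / n.
For n = 19: 360 / 19 = 360/19 degrees.

360/19 degrees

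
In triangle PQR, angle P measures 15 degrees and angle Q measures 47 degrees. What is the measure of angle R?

The interior angles sum to 180°: angle R = 180 - 15 - 47 = 118°.
The triangle is obtuse (angles 15°, 47°, 118°).

118 degrees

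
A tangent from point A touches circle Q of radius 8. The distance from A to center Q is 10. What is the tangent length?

The tangent, radius, and line from the external point to the center form a right triangle.
The right angle is where the tangent meets the radius.
By the Pythagorean theorem: tangent² + 8² = 10²
tangent² = 100 - 64 = 36
tangent = 6

6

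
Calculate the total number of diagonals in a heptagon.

Total line segments between 7 vertices = C(7,2) = 21.
Subtract the 7 sides: 21 - 7 = 14 diagonals.

14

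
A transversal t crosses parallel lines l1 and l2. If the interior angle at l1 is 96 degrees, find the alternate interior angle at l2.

Alternate interior angles formed by parallel lines and a transversal are equal.
The given angle is 96 degrees.
The alternate interior angle = 96 degrees.

96 degrees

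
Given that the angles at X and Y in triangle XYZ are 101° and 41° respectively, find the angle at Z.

Let angle Z = x. Then 101 + 41 + x = 180.
x = 180 - 142 = 38 degrees.

38 degrees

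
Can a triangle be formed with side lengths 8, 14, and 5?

Check the triangle inequality: 8 + 5 = 13 ≤ 14.
Since the sum of two sides does not exceed the third, no triangle can be formed.

No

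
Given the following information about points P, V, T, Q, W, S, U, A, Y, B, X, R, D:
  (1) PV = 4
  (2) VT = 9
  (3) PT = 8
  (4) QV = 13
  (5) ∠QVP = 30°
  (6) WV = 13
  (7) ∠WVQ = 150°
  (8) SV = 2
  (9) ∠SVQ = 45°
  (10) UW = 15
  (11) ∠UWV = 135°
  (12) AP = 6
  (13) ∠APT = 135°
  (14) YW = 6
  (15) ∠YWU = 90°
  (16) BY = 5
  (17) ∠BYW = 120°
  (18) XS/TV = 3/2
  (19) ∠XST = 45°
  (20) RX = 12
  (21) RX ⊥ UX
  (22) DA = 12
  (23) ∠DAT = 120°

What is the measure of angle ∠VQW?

Step 1: By the law of cosines on triangle QVW: QW² = 13² + 13² − 2·13·13·cos(150°) = 630.72, so QW ≈ 25.11.
Step 2: By the inverse law of cosines on triangle VQW: cos(∠VQW) = (13² + 25.11² − 13²) / (2·13·25.11) = 630.72/652.97 = 0.9659, so ∠VQW = 15°.

Therefore, the measure of angle ∠VQW = 15°.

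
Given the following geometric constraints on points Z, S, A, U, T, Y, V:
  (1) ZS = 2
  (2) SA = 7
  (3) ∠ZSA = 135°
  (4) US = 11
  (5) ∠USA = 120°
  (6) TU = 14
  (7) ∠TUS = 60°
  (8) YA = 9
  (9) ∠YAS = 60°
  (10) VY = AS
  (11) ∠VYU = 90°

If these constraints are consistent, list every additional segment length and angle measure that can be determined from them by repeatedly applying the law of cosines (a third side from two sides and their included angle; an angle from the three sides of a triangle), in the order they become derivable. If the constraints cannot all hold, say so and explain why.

The constraints are consistent. Derivable facts, in order:
After 1 step:
- AU ≈ 15.72
- ST = √163
- SY = √67
- ZA ≈ 8.53
After 2 steps:
- ∠ASY = 72.22°
- ∠AUS = 22.69°
- ∠AYS = 47.78°
- ∠AZS = 35.46°
- ∠SAU = 37.31°
- ∠SAZ = 9.54°
- ∠STU = 48.26°
- ∠TSU = 71.74°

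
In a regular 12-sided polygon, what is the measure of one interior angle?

Each interior angle of a regular n-gon is (n - 2) * 180 / n.
For n = 12: (12 - 2) * 180 / 12 = 1800/12 = 150 degrees.

150 degrees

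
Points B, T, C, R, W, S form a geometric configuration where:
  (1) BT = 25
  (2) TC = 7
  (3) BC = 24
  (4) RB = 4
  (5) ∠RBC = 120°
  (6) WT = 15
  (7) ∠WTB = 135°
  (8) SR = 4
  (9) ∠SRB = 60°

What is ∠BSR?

Step 1: By the law of cosines on triangle SRB: SB² = 4² + 4² − 2·4·4·cos(60°) = 16, so SB = 4.
Step 2: By the inverse law of cosines on triangle BSR: cos(∠BSR) = (4² + 4² − 4²) / (2·4·4) = 16/32 = 0.5, so ∠BSR = 60°.

Therefore, the measure of angle ∠BSR = 60°.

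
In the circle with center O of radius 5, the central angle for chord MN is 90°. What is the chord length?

Chord length = 2r sin(θ/2)
= 2 × 5 × sin(90°/2)
= 2 × 5 × sin(45°)
= 5*sqrt(2)

5*sqrt(2)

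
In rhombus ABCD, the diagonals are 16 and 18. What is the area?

Area = (16 * 18) / 2 = 288 / 2 = 144

144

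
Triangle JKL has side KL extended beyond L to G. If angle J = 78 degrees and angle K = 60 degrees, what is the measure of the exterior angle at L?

Exterior angle = 78 + 60 = 138 degrees (exterior angle theorem).

138 degrees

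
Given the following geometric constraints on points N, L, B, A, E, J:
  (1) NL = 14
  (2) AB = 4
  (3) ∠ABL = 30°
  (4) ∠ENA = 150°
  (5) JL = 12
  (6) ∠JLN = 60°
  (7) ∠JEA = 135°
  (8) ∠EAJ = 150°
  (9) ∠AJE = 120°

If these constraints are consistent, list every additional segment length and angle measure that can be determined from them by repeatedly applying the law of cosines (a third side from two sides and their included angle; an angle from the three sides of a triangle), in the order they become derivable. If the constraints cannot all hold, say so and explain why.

These constraints are not satisfiable: (7), (8) and (9) are the three interior angles of triangle JEA, which must sum to 180°, but 135° + 150° + 120° = 405°. No planar figure meets all of them, so nothing further can be derived.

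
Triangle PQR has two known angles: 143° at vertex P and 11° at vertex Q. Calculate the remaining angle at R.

angle R = 180 - 143 - 11 = 26 degrees.

26 degrees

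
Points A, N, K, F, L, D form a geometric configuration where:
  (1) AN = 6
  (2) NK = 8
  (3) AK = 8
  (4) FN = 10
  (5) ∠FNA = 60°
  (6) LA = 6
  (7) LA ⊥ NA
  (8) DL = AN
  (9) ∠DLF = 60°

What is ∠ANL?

Step 1: By the law of cosines on triangle NAL: NL² = 6² + 6² − 2·6·6·cos(90°) = 72, so NL = 6·√2.
Step 2: By the inverse law of cosines on triangle ANL: cos(∠ANL) = (6² + (6·√2)² − 6²) / (2·6·6·√2) = 72/101.82 = 0.7071, so ∠ANL = 45°.

Therefore, the measure of angle ∠ANL = 45°.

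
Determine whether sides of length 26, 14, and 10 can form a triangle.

The longest side is 26. The other two sides sum to 10 + 14 = 24.
Since 24 ≤ 26, the two shorter sides cannot reach around to close the triangle.

No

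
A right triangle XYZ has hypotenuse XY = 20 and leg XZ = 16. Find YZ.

Rearranging the Pythagorean theorem to solve for the unknown leg:
leg^2 = hypotenuse^2 - known_leg^2 = 400 - 256 = 144
leg = sqrt(144) = 12.

12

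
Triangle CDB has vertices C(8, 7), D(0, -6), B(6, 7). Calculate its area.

Using the Shoelace formula for a triangle:
Area = (1/2)|x0(y1 - y2) + x1(y2 - y0) + x2(y0 - y1)|
Area = (1/2)|8(-6 - 7) + 0(7 - 7) + 6(7 - -6)|
Area = (1/2)|-104 + 0 + 78|
Area = (1/2)|-26|
Area = (1/2)(26)
Area = 13

13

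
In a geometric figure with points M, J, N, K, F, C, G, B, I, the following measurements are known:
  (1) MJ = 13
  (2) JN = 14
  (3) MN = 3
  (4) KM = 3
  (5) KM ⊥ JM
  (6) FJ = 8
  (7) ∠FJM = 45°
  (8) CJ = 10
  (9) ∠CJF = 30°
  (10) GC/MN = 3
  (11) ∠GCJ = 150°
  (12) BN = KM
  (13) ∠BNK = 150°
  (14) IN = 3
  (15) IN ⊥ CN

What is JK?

Step 1: By the law of cosines on triangle JMK: JK² = 13² + 3² − 2·13·3·cos(90°) = 178, so JK = √178.

Therefore, the length of JK = √178.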